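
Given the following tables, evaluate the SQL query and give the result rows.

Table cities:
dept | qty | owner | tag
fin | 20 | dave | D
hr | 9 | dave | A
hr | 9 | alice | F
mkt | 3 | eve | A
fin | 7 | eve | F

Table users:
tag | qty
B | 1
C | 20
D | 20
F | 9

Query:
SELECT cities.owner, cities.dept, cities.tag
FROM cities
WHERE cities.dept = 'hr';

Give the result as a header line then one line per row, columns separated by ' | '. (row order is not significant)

== RESULT ==
cities.owner | cities.dept | cities.tag
dave | hr | A
alice | hr | F

Derivation:
After WHERE (2 rows):
cities.dept | cities.qty | cities.owner | cities.tag
hr | 9 | dave | A
hr | 9 | alice | F
After SELECT (2 rows):
cities.owner | cities.dept | cities.tag
dave | hr | A
alice | hr | F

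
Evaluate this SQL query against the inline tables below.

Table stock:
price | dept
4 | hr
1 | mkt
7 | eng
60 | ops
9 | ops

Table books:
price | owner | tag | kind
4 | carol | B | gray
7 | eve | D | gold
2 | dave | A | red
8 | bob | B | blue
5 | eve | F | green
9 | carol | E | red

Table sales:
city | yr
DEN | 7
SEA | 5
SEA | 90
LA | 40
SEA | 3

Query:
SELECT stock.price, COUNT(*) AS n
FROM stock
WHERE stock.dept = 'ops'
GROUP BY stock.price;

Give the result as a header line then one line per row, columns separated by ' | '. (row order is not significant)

== RESULT ==
stock.price | n
60 | 1
9 | 1

Derivation:
After WHERE (2 rows):
stock.price | stock.dept
60 | ops
9 | ops
After GROUP BY (2 rows):
stock.price | n
60 | 1
9 | 1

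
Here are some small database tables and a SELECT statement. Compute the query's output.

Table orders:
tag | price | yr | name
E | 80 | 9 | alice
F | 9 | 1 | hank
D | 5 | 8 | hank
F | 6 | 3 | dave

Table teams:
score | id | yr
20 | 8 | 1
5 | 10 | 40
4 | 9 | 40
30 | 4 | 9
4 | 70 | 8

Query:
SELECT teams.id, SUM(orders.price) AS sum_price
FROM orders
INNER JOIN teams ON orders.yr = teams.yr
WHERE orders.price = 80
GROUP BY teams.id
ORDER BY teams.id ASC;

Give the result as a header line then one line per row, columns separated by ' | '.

After JOIN teams (3 rows):
orders.tag | orders.price | orders.yr | orders.name | teams.score | teams.id | teams.yr
E | 80 | 9 | alice | 30 | 4 | 9
F | 9 | 1 | hank | 20 | 8 | 1
D | 5 | 8 | hank | 4 | 70 | 8
After WHERE (1 rows):
orders.tag | orders.price | orders.yr | orders.name | teams.score | teams.id | teams.yr
E | 80 | 9 | alice | 30 | 4 | 9
After GROUP BY (1 rows):
teams.id | sum_price
4 | 80
After ORDER BY (1 rows):
teams.id | sum_price
4 | 80

== RESULT ==
teams.id | sum_price
4 | 80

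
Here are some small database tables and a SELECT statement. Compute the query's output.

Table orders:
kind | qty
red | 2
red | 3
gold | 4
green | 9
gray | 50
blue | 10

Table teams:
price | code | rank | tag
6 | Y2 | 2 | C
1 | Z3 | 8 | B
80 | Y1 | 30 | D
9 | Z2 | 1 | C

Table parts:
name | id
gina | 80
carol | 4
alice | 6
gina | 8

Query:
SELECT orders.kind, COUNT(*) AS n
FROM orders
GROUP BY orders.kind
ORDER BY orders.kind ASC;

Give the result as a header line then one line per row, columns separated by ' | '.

== RESULT ==
orders.kind | n
blue | 1
gold | 1
gray | 1
green | 1
red | 2

Derivation:
After GROUP BY (5 rows):
orders.kind | n
red | 2
gold | 1
green | 1
gray | 1
blue | 1
After ORDER BY (5 rows):
orders.kind | n
blue | 1
gold | 1
gray | 1
green | 1
red | 2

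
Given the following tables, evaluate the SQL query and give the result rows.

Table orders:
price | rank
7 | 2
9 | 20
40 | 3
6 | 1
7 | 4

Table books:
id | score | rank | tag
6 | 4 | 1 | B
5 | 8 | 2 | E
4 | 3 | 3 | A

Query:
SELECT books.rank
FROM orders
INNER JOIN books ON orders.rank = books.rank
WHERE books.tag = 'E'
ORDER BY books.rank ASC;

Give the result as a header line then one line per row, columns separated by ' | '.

== RESULT ==
books.rank
2

Derivation:
After JOIN books (3 rows):
orders.price | orders.rank | books.id | books.score | books.rank | books.tag
7 | 2 | 5 | 8 | 2 | E
40 | 3 | 4 | 3 | 3 | A
6 | 1 | 6 | 4 | 1 | B
After WHERE (1 rows):
orders.price | orders.rank | books.id | books.score | books.rank | books.tag
7 | 2 | 5 | 8 | 2 | E
After SELECT (1 rows):
books.rank
2
After ORDER BY (1 rows):
books.rank
2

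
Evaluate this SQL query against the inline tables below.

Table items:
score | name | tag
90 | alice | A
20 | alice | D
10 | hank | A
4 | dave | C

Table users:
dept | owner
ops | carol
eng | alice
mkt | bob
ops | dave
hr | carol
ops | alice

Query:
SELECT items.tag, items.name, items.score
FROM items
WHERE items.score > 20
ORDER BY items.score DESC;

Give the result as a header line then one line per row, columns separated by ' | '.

After WHERE (1 rows):
items.score | items.name | items.tag
90 | alice | A
After SELECT (1 rows):
items.tag | items.name | items.score
A | alice | 90
After ORDER BY (1 rows):
items.tag | items.name | items.score
A | alice | 90

== RESULT ==
items.tag | items.name | items.score
A | alice | 90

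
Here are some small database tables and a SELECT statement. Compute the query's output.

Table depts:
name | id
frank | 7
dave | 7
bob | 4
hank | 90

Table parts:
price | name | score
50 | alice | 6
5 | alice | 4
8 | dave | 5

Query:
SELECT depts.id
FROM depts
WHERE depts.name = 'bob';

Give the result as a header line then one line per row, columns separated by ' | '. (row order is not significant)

After WHERE (1 rows):
depts.name | depts.id
bob | 4
After SELECT (1 rows):
depts.id
4

== RESULT ==
depts.id
4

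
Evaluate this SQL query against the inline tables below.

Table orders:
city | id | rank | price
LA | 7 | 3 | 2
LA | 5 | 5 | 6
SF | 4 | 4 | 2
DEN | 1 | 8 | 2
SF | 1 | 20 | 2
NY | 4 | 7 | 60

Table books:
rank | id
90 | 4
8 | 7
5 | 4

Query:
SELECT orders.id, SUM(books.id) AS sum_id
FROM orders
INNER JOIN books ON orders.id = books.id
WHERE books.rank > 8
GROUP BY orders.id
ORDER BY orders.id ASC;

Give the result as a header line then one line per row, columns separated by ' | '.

== RESULT ==
orders.id | sum_id
4 | 8

Derivation:
After JOIN books (5 rows):
orders.city | orders.id | orders.rank | orders.price | books.rank | books.id
LA | 7 | 3 | 2 | 8 | 7
SF | 4 | 4 | 2 | 90 | 4
SF | 4 | 4 | 2 | 5 | 4
NY | 4 | 7 | 60 | 90 | 4
NY | 4 | 7 | 60 | 5 | 4
After WHERE (2 rows):
orders.city | orders.id | orders.rank | orders.price | books.rank | books.id
SF | 4 | 4 | 2 | 90 | 4
NY | 4 | 7 | 60 | 90 | 4
After GROUP BY (1 rows):
orders.id | sum_id
4 | 8
After ORDER BY (1 rows):
orders.id | sum_id
4 | 8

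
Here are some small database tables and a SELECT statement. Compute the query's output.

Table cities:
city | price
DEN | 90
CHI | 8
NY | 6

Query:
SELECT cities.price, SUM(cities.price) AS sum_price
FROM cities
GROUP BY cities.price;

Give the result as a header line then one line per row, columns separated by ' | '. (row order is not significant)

After GROUP BY (3 rows):
cities.price | sum_price
90 | 90
8 | 8
6 | 6

== RESULT ==
cities.price | sum_price
90 | 90
8 | 8
6 | 6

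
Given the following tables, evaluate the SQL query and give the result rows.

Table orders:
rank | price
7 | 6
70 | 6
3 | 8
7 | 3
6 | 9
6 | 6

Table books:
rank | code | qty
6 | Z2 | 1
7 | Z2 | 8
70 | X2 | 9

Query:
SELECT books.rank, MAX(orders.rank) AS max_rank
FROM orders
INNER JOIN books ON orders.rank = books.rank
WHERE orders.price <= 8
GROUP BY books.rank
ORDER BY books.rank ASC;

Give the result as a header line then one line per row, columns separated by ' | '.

== RESULT ==
books.rank | max_rank
6 | 6
7 | 7
70 | 70

Derivation:
After JOIN books (5 rows):
orders.rank | orders.price | books.rank | books.code | books.qty
7 | 6 | 7 | Z2 | 8
70 | 6 | 70 | X2 | 9
7 | 3 | 7 | Z2 | 8
6 | 9 | 6 | Z2 | 1
6 | 6 | 6 | Z2 | 1
After WHERE (4 rows):
orders.rank | orders.price | books.rank | books.code | books.qty
7 | 6 | 7 | Z2 | 8
70 | 6 | 70 | X2 | 9
7 | 3 | 7 | Z2 | 8
6 | 6 | 6 | Z2 | 1
After GROUP BY (3 rows):
books.rank | max_rank
7 | 7
70 | 70
6 | 6
After ORDER BY (3 rows):
books.rank | max_rank
6 | 6
7 | 7
70 | 70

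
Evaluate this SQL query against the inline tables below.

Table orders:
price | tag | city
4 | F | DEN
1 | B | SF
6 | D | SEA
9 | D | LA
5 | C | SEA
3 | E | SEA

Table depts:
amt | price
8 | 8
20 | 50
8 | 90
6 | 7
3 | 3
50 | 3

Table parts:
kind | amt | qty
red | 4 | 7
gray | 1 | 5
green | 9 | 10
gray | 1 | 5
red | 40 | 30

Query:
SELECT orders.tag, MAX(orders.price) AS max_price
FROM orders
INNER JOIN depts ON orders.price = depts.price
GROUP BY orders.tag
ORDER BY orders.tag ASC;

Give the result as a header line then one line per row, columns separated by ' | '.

== RESULT ==
orders.tag | max_price
E | 3

Derivation:
After JOIN depts (2 rows):
orders.price | orders.tag | orders.city | depts.amt | depts.price
3 | E | SEA | 3 | 3
3 | E | SEA | 50 | 3
After GROUP BY (1 rows):
orders.tag | max_price
E | 3
After ORDER BY (1 rows):
orders.tag | max_price
E | 3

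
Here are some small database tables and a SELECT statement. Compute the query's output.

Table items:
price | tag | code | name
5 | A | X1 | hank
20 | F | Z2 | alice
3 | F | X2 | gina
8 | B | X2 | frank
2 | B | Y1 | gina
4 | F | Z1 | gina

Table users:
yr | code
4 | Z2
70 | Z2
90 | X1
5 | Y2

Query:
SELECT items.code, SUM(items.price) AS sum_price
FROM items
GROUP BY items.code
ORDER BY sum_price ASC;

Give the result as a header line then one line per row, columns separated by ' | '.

After GROUP BY (5 rows):
items.code | sum_price
X1 | 5
Z2 | 20
X2 | 11
Y1 | 2
Z1 | 4
After ORDER BY (5 rows):
items.code | sum_price
Y1 | 2
Z1 | 4
X1 | 5
X2 | 11
Z2 | 20

== RESULT ==
items.code | sum_price
Y1 | 2
Z1 | 4
X1 | 5
X2 | 11
Z2 | 20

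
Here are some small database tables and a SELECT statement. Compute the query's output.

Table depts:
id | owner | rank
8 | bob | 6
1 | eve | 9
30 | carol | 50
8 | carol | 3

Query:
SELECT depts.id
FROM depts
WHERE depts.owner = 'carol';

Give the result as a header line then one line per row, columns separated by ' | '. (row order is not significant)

After WHERE (2 rows):
depts.id | depts.owner | depts.rank
30 | carol | 50
8 | carol | 3
After SELECT (2 rows):
depts.id
30
8

== RESULT ==
depts.id
30
8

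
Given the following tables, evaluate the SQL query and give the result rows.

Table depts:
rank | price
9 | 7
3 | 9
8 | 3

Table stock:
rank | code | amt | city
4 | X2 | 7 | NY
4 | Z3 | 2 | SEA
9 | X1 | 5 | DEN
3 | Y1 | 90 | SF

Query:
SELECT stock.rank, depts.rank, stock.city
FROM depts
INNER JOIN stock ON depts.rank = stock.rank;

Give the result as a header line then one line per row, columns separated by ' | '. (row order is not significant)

== RESULT ==
stock.rank | depts.rank | stock.city
9 | 9 | DEN
3 | 3 | SF

Derivation:
After JOIN stock (2 rows):
depts.rank | depts.price | stock.rank | stock.code | stock.amt | stock.city
9 | 7 | 9 | X1 | 5 | DEN
3 | 9 | 3 | Y1 | 90 | SF
After SELECT (2 rows):
stock.rank | depts.rank | stock.city
9 | 9 | DEN
3 | 3 | SF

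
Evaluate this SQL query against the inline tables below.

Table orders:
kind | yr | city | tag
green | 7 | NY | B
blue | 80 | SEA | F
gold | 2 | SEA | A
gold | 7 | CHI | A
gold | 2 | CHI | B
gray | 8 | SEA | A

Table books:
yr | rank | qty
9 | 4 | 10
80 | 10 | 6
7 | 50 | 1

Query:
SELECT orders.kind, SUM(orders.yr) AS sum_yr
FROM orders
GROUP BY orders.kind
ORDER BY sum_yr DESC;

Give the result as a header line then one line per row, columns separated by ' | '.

== RESULT ==
orders.kind | sum_yr
blue | 80
gold | 11
gray | 8
green | 7

Derivation:
After GROUP BY (4 rows):
orders.kind | sum_yr
green | 7
blue | 80
gold | 11
gray | 8
After ORDER BY (4 rows):
orders.kind | sum_yr
blue | 80
gold | 11
gray | 8
green | 7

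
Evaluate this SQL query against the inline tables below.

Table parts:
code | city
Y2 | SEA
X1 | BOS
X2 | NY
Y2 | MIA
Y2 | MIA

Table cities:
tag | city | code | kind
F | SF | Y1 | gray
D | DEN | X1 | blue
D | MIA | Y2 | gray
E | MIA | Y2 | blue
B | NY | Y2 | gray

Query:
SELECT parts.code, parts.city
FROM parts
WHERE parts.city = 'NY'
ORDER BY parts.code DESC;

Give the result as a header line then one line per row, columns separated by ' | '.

After WHERE (1 rows):
parts.code | parts.city
X2 | NY
After SELECT (1 rows):
parts.code | parts.city
X2 | NY
After ORDER BY (1 rows):
parts.code | parts.city
X2 | NY

== RESULT ==
parts.code | parts.city
X2 | NY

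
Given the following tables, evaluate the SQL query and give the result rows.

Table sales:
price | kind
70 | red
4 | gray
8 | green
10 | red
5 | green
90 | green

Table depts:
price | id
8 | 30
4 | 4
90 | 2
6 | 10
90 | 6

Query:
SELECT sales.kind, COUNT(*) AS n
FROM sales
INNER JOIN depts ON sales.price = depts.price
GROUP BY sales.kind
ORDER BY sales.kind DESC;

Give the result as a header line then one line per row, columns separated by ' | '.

== RESULT ==
sales.kind | n
green | 3
gray | 1

Derivation:
After JOIN depts (4 rows):
sales.price | sales.kind | depts.price | depts.id
4 | gray | 4 | 4
8 | green | 8 | 30
90 | green | 90 | 2
90 | green | 90 | 6
After GROUP BY (2 rows):
sales.kind | n
gray | 1
green | 3
After ORDER BY (2 rows):
sales.kind | n
green | 3
gray | 1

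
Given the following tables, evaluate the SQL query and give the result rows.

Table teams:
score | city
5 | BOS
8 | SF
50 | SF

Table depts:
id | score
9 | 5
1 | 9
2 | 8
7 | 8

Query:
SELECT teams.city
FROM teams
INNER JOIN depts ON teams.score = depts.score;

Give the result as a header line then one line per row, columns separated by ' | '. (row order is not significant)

After JOIN depts (3 rows):
teams.score | teams.city | depts.id | depts.score
5 | BOS | 9 | 5
8 | SF | 2 | 8
8 | SF | 7 | 8
After SELECT (3 rows):
teams.city
BOS
SF
SF

== RESULT ==
teams.city
BOS
SF
SF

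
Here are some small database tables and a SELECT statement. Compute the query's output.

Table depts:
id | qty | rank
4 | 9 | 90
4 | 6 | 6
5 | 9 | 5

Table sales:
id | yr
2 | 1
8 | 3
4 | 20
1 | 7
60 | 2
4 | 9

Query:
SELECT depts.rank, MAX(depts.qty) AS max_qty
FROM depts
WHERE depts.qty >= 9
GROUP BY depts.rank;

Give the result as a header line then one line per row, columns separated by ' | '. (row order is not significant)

== RESULT ==
depts.rank | max_qty
90 | 9
5 | 9

Derivation:
After WHERE (2 rows):
depts.id | depts.qty | depts.rank
4 | 9 | 90
5 | 9 | 5
After GROUP BY (2 rows):
depts.rank | max_qty
90 | 9
5 | 9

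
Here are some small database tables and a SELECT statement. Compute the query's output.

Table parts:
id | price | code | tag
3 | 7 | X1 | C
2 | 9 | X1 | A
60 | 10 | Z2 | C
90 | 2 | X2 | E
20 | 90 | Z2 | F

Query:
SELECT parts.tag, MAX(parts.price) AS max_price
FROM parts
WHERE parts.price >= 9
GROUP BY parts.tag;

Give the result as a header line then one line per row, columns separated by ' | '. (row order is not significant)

After WHERE (3 rows):
parts.id | parts.price | parts.code | parts.tag
2 | 9 | X1 | A
60 | 10 | Z2 | C
20 | 90 | Z2 | F
After GROUP BY (3 rows):
parts.tag | max_price
A | 9
C | 10
F | 90

== RESULT ==
parts.tag | max_price
A | 9
C | 10
F | 90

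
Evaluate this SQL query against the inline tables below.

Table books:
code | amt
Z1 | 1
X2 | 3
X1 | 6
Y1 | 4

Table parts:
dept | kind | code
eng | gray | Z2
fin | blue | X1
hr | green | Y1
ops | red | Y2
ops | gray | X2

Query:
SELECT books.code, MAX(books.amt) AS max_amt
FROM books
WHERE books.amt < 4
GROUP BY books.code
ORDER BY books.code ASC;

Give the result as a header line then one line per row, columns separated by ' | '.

After WHERE (2 rows):
books.code | books.amt
Z1 | 1
X2 | 3
After GROUP BY (2 rows):
books.code | max_amt
Z1 | 1
X2 | 3
After ORDER BY (2 rows):
books.code | max_amt
X2 | 3
Z1 | 1

== RESULT ==
books.code | max_amt
X2 | 3
Z1 | 1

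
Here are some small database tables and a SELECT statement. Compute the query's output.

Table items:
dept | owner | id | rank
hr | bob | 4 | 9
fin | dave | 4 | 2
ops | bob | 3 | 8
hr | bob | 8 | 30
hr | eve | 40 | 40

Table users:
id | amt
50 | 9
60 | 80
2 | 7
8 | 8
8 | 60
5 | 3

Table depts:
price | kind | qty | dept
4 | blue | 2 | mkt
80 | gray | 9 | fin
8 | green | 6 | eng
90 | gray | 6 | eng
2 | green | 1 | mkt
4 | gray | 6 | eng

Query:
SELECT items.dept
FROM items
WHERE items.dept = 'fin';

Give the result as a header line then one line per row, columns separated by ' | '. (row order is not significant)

After WHERE (1 rows):
items.dept | items.owner | items.id | items.rank
fin | dave | 4 | 2
After SELECT (1 rows):
items.dept
fin

== RESULT ==
items.dept
fin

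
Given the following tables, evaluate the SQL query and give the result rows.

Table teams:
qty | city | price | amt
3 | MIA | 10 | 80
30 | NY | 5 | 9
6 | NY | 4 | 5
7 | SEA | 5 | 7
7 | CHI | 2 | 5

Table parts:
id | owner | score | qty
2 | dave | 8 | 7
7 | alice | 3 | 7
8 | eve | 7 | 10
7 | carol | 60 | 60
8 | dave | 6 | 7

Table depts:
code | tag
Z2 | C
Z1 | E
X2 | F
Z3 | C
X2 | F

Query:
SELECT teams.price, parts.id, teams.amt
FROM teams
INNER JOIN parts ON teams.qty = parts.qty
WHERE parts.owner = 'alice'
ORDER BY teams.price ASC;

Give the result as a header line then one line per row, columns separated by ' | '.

After JOIN parts (6 rows):
teams.qty | teams.city | teams.price | teams.amt | parts.id | parts.owner | parts.score | parts.qty
7 | SEA | 5 | 7 | 2 | dave | 8 | 7
7 | SEA | 5 | 7 | 7 | alice | 3 | 7
7 | SEA | 5 | 7 | 8 | dave | 6 | 7
7 | CHI | 2 | 5 | 2 | dave | 8 | 7
7 | CHI | 2 | 5 | 7 | alice | 3 | 7
7 | CHI | 2 | 5 | 8 | dave | 6 | 7
After WHERE (2 rows):
teams.qty | teams.city | teams.price | teams.amt | parts.id | parts.owner | parts.score | parts.qty
7 | SEA | 5 | 7 | 7 | alice | 3 | 7
7 | CHI | 2 | 5 | 7 | alice | 3 | 7
After SELECT (2 rows):
teams.price | parts.id | teams.amt
5 | 7 | 7
2 | 7 | 5
After ORDER BY (2 rows):
teams.price | parts.id | teams.amt
2 | 7 | 5
5 | 7 | 7

== RESULT ==
teams.price | parts.id | teams.amt
2 | 7 | 5
5 | 7 | 7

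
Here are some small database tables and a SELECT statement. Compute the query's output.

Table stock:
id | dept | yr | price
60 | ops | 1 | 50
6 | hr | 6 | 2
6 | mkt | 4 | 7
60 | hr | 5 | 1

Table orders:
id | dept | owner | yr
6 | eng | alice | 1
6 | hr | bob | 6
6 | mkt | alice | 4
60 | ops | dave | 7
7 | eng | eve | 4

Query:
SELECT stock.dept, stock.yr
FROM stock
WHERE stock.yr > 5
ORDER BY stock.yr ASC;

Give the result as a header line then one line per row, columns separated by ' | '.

== RESULT ==
stock.dept | stock.yr
hr | 6

Derivation:
After WHERE (1 rows):
stock.id | stock.dept | stock.yr | stock.price
6 | hr | 6 | 2
After SELECT (1 rows):
stock.dept | stock.yr
hr | 6
After ORDER BY (1 rows):
stock.dept | stock.yr
hr | 6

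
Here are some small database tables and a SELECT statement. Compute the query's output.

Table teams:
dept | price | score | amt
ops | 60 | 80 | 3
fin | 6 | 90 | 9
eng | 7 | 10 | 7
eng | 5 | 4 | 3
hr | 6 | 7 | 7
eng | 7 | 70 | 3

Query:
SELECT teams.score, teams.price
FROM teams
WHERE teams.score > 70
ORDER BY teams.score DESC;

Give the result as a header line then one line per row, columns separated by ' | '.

After WHERE (2 rows):
teams.dept | teams.price | teams.score | teams.amt
ops | 60 | 80 | 3
fin | 6 | 90 | 9
After SELECT (2 rows):
teams.score | teams.price
80 | 60
90 | 6
After ORDER BY (2 rows):
teams.score | teams.price
90 | 6
80 | 60

== RESULT ==
teams.score | teams.price
90 | 6
80 | 60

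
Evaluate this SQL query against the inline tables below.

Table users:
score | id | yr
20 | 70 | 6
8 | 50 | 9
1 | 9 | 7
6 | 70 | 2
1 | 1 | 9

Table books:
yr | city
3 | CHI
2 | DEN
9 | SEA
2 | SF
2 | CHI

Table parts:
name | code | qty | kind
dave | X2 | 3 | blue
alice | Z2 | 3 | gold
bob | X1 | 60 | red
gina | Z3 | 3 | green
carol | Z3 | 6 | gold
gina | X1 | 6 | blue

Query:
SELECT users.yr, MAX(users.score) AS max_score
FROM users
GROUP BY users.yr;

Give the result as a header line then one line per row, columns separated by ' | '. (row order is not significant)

After GROUP BY (4 rows):
users.yr | max_score
6 | 20
9 | 8
7 | 1
2 | 6

== RESULT ==
users.yr | max_score
6 | 20
9 | 8
7 | 1
2 | 6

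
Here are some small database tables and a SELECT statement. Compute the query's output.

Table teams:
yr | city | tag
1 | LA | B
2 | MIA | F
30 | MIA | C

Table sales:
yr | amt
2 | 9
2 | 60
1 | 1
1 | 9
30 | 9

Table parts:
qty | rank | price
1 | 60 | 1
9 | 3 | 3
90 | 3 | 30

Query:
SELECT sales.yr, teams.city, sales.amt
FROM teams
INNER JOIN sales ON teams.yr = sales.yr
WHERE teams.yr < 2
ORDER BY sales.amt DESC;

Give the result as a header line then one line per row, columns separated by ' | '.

After JOIN sales (5 rows):
teams.yr | teams.city | teams.tag | sales.yr | sales.amt
1 | LA | B | 1 | 1
1 | LA | B | 1 | 9
2 | MIA | F | 2 | 9
2 | MIA | F | 2 | 60
30 | MIA | C | 30 | 9
After WHERE (2 rows):
teams.yr | teams.city | teams.tag | sales.yr | sales.amt
1 | LA | B | 1 | 1
1 | LA | B | 1 | 9
After SELECT (2 rows):
sales.yr | teams.city | sales.amt
1 | LA | 1
1 | LA | 9
After ORDER BY (2 rows):
sales.yr | teams.city | sales.amt
1 | LA | 9
1 | LA | 1

== RESULT ==
sales.yr | teams.city | sales.amt
1 | LA | 9
1 | LA | 1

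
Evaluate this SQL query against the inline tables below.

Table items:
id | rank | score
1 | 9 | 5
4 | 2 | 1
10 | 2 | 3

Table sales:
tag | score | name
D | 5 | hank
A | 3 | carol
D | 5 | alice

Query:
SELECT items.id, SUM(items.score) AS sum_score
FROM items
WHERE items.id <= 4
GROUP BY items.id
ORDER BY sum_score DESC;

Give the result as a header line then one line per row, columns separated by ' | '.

After WHERE (2 rows):
items.id | items.rank | items.score
1 | 9 | 5
4 | 2 | 1
After GROUP BY (2 rows):
items.id | sum_score
1 | 5
4 | 1
After ORDER BY (2 rows):
items.id | sum_score
1 | 5
4 | 1

== RESULT ==
items.id | sum_score
1 | 5
4 | 1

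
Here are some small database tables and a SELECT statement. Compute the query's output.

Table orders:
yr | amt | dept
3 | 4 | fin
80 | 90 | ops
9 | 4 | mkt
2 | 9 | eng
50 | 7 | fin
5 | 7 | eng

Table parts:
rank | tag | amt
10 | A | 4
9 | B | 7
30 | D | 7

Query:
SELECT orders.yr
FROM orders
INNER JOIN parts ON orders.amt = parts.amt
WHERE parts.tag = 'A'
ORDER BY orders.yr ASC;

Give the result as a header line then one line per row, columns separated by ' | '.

== RESULT ==
orders.yr
3
9

Derivation:
After JOIN parts (6 rows):
orders.yr | orders.amt | orders.dept | parts.rank | parts.tag | parts.amt
3 | 4 | fin | 10 | A | 4
9 | 4 | mkt | 10 | A | 4
50 | 7 | fin | 9 | B | 7
50 | 7 | fin | 30 | D | 7
5 | 7 | eng | 9 | B | 7
5 | 7 | eng | 30 | D | 7
After WHERE (2 rows):
orders.yr | orders.amt | orders.dept | parts.rank | parts.tag | parts.amt
3 | 4 | fin | 10 | A | 4
9 | 4 | mkt | 10 | A | 4
After SELECT (2 rows):
orders.yr
3
9
After ORDER BY (2 rows):
orders.yr
3
9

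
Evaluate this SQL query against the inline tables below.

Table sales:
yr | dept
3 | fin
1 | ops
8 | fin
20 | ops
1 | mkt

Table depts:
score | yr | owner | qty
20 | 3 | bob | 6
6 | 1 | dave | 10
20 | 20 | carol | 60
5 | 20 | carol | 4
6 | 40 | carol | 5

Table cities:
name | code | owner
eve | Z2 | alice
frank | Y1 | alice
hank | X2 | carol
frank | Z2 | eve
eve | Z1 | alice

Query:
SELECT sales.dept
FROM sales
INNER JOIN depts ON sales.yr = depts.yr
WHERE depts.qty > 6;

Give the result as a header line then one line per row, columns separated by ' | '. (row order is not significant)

After JOIN depts (5 rows):
sales.yr | sales.dept | depts.score | depts.yr | depts.owner | depts.qty
3 | fin | 20 | 3 | bob | 6
1 | ops | 6 | 1 | dave | 10
20 | ops | 20 | 20 | carol | 60
20 | ops | 5 | 20 | carol | 4
1 | mkt | 6 | 1 | dave | 10
After WHERE (3 rows):
sales.yr | sales.dept | depts.score | depts.yr | depts.owner | depts.qty
1 | ops | 6 | 1 | dave | 10
20 | ops | 20 | 20 | carol | 60
1 | mkt | 6 | 1 | dave | 10
After SELECT (3 rows):
sales.dept
ops
ops
mkt

== RESULT ==
sales.dept
ops
ops
mkt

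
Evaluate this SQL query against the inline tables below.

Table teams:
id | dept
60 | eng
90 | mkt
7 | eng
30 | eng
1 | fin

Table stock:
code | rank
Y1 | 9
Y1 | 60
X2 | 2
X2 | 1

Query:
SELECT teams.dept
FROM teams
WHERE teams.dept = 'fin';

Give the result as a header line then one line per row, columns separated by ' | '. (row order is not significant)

== RESULT ==
teams.dept
fin

Derivation:
After WHERE (1 rows):
teams.id | teams.dept
1 | fin
After SELECT (1 rows):
teams.dept
fin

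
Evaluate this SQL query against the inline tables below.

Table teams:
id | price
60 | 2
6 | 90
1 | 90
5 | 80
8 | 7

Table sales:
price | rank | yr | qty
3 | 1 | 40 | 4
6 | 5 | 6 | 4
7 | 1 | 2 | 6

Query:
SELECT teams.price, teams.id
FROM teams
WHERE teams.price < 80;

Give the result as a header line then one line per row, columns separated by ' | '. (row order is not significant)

After WHERE (2 rows):
teams.id | teams.price
60 | 2
8 | 7
After SELECT (2 rows):
teams.price | teams.id
2 | 60
7 | 8

== RESULT ==
teams.price | teams.id
2 | 60
7 | 8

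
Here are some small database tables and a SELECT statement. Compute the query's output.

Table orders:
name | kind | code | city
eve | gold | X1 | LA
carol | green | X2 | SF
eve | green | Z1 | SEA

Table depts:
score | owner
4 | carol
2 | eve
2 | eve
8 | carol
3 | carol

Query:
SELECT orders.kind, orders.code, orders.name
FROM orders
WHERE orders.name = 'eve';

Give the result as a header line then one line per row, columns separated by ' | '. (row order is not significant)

== RESULT ==
orders.kind | orders.code | orders.name
gold | X1 | eve
green | Z1 | eve

Derivation:
After WHERE (2 rows):
orders.name | orders.kind | orders.code | orders.city
eve | gold | X1 | LA
eve | green | Z1 | SEA
After SELECT (2 rows):
orders.kind | orders.code | orders.name
gold | X1 | eve
green | Z1 | eve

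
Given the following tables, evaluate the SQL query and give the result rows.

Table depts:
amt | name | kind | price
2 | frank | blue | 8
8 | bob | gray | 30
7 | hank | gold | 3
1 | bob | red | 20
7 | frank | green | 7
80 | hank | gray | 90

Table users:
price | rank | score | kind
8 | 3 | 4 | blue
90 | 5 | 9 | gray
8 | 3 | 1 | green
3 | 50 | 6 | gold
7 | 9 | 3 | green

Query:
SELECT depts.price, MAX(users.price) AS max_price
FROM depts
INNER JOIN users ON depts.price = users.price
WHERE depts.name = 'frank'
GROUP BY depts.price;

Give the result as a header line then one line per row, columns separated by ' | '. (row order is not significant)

After JOIN users (5 rows):
depts.amt | depts.name | depts.kind | depts.price | users.price | users.rank | users.score | users.kind
2 | frank | blue | 8 | 8 | 3 | 4 | blue
2 | frank | blue | 8 | 8 | 3 | 1 | green
7 | hank | gold | 3 | 3 | 50 | 6 | gold
7 | frank | green | 7 | 7 | 9 | 3 | green
80 | hank | gray | 90 | 90 | 5 | 9 | gray
After WHERE (3 rows):
depts.amt | depts.name | depts.kind | depts.price | users.price | users.rank | users.score | users.kind
2 | frank | blue | 8 | 8 | 3 | 4 | blue
2 | frank | blue | 8 | 8 | 3 | 1 | green
7 | frank | green | 7 | 7 | 9 | 3 | green
After GROUP BY (2 rows):
depts.price | max_price
8 | 8
7 | 7

== RESULT ==
depts.price | max_price
8 | 8
7 | 7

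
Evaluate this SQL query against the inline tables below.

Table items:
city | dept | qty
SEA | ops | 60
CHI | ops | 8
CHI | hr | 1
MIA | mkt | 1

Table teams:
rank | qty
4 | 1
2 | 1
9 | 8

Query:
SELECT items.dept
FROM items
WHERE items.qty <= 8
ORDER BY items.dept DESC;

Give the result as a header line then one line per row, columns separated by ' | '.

== RESULT ==
items.dept
ops
mkt
hr

Derivation:
After WHERE (3 rows):
items.city | items.dept | items.qty
CHI | ops | 8
CHI | hr | 1
MIA | mkt | 1
After SELECT (3 rows):
items.dept
ops
hr
mkt
After ORDER BY (3 rows):
items.dept
ops
mkt
hr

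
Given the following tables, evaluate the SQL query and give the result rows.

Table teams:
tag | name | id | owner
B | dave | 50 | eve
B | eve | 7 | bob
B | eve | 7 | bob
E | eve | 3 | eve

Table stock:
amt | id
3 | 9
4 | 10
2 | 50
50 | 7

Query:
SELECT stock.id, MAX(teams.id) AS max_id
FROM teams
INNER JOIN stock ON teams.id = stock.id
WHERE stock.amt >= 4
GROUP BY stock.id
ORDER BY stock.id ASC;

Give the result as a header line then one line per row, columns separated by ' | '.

After JOIN stock (3 rows):
teams.tag | teams.name | teams.id | teams.owner | stock.amt | stock.id
B | dave | 50 | eve | 2 | 50
B | eve | 7 | bob | 50 | 7
B | eve | 7 | bob | 50 | 7
After WHERE (2 rows):
teams.tag | teams.name | teams.id | teams.owner | stock.amt | stock.id
B | eve | 7 | bob | 50 | 7
B | eve | 7 | bob | 50 | 7
After GROUP BY (1 rows):
stock.id | max_id
7 | 7
After ORDER BY (1 rows):
stock.id | max_id
7 | 7

== RESULT ==
stock.id | max_id
7 | 7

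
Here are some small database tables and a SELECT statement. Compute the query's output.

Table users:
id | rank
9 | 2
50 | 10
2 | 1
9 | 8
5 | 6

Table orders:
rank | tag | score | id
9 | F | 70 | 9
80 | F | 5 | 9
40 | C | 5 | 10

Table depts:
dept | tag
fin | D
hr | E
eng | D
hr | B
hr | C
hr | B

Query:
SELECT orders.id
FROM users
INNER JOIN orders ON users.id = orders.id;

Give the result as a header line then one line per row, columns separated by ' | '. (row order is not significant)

After JOIN orders (4 rows):
users.id | users.rank | orders.rank | orders.tag | orders.score | orders.id
9 | 2 | 9 | F | 70 | 9
9 | 2 | 80 | F | 5 | 9
9 | 8 | 9 | F | 70 | 9
9 | 8 | 80 | F | 5 | 9
After SELECT (4 rows):
orders.id
9
9
9
9

== RESULT ==
orders.id
9
9
9
9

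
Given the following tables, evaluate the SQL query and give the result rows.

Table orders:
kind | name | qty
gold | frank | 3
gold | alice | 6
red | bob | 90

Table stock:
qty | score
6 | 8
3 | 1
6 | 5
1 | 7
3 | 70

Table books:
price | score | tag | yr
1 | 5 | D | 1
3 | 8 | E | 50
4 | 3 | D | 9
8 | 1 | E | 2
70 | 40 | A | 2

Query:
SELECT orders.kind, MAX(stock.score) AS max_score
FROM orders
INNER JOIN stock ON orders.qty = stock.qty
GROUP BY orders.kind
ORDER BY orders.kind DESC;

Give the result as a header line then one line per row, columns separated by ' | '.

After JOIN stock (4 rows):
orders.kind | orders.name | orders.qty | stock.qty | stock.score
gold | frank | 3 | 3 | 1
gold | frank | 3 | 3 | 70
gold | alice | 6 | 6 | 8
gold | alice | 6 | 6 | 5
After GROUP BY (1 rows):
orders.kind | max_score
gold | 70
After ORDER BY (1 rows):
orders.kind | max_score
gold | 70

== RESULT ==
orders.kind | max_score
gold | 70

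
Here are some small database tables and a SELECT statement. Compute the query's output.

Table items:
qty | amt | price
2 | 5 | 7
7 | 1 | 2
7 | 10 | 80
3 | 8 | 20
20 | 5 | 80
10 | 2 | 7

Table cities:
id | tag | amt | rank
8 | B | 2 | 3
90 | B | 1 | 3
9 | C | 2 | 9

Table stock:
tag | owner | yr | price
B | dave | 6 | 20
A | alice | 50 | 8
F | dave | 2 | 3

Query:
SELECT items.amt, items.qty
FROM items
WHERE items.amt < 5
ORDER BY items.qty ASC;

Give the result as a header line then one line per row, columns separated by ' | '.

After WHERE (2 rows):
items.qty | items.amt | items.price
7 | 1 | 2
10 | 2 | 7
After SELECT (2 rows):
items.amt | items.qty
1 | 7
2 | 10
After ORDER BY (2 rows):
items.amt | items.qty
1 | 7
2 | 10

== RESULT ==
items.amt | items.qty
1 | 7
2 | 10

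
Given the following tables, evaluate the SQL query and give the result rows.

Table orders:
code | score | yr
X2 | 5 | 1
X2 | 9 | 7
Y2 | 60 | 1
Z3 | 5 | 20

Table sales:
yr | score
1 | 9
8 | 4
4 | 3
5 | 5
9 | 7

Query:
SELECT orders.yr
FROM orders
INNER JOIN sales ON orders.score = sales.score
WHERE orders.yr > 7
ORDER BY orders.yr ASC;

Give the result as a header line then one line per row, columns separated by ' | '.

After JOIN sales (3 rows):
orders.code | orders.score | orders.yr | sales.yr | sales.score
X2 | 5 | 1 | 5 | 5
X2 | 9 | 7 | 1 | 9
Z3 | 5 | 20 | 5 | 5
After WHERE (1 rows):
orders.code | orders.score | orders.yr | sales.yr | sales.score
Z3 | 5 | 20 | 5 | 5
After SELECT (1 rows):
orders.yr
20
After ORDER BY (1 rows):
orders.yr
20

== RESULT ==
orders.yr
20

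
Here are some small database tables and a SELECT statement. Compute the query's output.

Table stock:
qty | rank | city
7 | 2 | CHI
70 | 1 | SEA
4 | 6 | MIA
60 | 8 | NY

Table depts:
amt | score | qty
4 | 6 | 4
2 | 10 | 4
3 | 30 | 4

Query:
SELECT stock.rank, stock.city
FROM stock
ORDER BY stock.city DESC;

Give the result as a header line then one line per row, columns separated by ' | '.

== RESULT ==
stock.rank | stock.city
1 | SEA
8 | NY
6 | MIA
2 | CHI

Derivation:
After SELECT (4 rows):
stock.rank | stock.city
2 | CHI
1 | SEA
6 | MIA
8 | NY
After ORDER BY (4 rows):
stock.rank | stock.city
1 | SEA
8 | NY
6 | MIA
2 | CHI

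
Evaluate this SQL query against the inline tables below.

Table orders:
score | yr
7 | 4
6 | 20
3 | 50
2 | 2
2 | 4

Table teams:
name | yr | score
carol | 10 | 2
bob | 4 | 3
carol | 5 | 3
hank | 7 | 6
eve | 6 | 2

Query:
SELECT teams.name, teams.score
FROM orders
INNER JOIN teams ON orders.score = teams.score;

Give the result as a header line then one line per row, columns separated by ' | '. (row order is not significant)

== RESULT ==
teams.name | teams.score
hank | 6
bob | 3
carol | 3
carol | 2
eve | 2
carol | 2
eve | 2

Derivation:
After JOIN teams (7 rows):
orders.score | orders.yr | teams.name | teams.yr | teams.score
6 | 20 | hank | 7 | 6
3 | 50 | bob | 4 | 3
3 | 50 | carol | 5 | 3
2 | 2 | carol | 10 | 2
2 | 2 | eve | 6 | 2
2 | 4 | carol | 10 | 2
2 | 4 | eve | 6 | 2
After SELECT (7 rows):
teams.name | teams.score
hank | 6
bob | 3
carol | 3
carol | 2
eve | 2
carol | 2
eve | 2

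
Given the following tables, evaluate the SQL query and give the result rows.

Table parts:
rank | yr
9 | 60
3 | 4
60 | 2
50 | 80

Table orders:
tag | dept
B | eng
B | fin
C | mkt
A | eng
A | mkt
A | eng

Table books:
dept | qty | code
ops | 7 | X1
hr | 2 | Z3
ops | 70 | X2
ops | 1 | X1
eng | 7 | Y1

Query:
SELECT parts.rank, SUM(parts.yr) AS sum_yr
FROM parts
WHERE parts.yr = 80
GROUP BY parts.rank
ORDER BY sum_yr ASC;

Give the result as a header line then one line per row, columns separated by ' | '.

== RESULT ==
parts.rank | sum_yr
50 | 80

Derivation:
After WHERE (1 rows):
parts.rank | parts.yr
50 | 80
After GROUP BY (1 rows):
parts.rank | sum_yr
50 | 80
After ORDER BY (1 rows):
parts.rank | sum_yr
50 | 80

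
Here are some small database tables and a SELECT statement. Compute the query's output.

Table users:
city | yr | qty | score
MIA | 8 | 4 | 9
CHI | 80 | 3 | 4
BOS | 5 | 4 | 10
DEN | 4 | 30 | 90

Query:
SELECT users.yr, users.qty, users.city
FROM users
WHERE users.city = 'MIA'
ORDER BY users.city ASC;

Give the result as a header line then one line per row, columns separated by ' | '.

After WHERE (1 rows):
users.city | users.yr | users.qty | users.score
MIA | 8 | 4 | 9
After SELECT (1 rows):
users.yr | users.qty | users.city
8 | 4 | MIA
After ORDER BY (1 rows):
users.yr | users.qty | users.city
8 | 4 | MIA

== RESULT ==
users.yr | users.qty | users.city
8 | 4 | MIA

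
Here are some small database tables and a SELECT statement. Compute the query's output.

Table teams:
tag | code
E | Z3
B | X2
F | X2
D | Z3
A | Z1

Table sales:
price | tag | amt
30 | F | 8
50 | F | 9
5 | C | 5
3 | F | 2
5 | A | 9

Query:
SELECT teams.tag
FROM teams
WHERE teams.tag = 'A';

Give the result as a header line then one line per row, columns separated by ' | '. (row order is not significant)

After WHERE (1 rows):
teams.tag | teams.code
A | Z1
After SELECT (1 rows):
teams.tag
A

== RESULT ==
teams.tag
A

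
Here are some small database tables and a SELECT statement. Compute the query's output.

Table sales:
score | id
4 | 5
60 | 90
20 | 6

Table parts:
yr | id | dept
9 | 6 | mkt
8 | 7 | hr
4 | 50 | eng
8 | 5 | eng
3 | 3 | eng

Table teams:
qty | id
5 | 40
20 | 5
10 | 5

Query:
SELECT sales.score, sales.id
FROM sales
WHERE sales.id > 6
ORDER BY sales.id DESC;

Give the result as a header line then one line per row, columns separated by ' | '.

After WHERE (1 rows):
sales.score | sales.id
60 | 90
After SELECT (1 rows):
sales.score | sales.id
60 | 90
After ORDER BY (1 rows):
sales.score | sales.id
60 | 90

== RESULT ==
sales.score | sales.id
60 | 90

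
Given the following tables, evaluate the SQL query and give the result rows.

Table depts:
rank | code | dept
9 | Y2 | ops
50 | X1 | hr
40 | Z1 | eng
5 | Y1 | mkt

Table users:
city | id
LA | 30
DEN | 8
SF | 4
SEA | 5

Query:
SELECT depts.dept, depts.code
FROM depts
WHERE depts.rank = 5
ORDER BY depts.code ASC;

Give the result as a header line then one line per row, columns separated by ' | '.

After WHERE (1 rows):
depts.rank | depts.code | depts.dept
5 | Y1 | mkt
After SELECT (1 rows):
depts.dept | depts.code
mkt | Y1
After ORDER BY (1 rows):
depts.dept | depts.code
mkt | Y1

== RESULT ==
depts.dept | depts.code
mkt | Y1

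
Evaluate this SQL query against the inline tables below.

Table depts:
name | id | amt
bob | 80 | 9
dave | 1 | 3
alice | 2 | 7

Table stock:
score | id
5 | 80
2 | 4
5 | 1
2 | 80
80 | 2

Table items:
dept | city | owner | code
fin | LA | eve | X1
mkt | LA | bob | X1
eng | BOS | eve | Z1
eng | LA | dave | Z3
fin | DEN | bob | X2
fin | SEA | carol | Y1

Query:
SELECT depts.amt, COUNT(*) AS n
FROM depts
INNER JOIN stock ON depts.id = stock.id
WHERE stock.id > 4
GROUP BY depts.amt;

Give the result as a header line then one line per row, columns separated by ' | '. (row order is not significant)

== RESULT ==
depts.amt | n
9 | 2

Derivation:
After JOIN stock (4 rows):
depts.name | depts.id | depts.amt | stock.score | stock.id
bob | 80 | 9 | 5 | 80
bob | 80 | 9 | 2 | 80
dave | 1 | 3 | 5 | 1
alice | 2 | 7 | 80 | 2
After WHERE (2 rows):
depts.name | depts.id | depts.amt | stock.score | stock.id
bob | 80 | 9 | 5 | 80
bob | 80 | 9 | 2 | 80
After GROUP BY (1 rows):
depts.amt | n
9 | 2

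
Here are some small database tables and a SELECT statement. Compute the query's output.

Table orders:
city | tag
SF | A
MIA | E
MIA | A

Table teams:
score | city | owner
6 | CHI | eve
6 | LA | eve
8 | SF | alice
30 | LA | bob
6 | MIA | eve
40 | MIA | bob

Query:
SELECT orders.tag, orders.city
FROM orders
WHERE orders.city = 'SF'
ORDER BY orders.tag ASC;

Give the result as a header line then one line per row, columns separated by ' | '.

== RESULT ==
orders.tag | orders.city
A | SF

Derivation:
After WHERE (1 rows):
orders.city | orders.tag
SF | A
After SELECT (1 rows):
orders.tag | orders.city
A | SF
After ORDER BY (1 rows):
orders.tag | orders.city
A | SF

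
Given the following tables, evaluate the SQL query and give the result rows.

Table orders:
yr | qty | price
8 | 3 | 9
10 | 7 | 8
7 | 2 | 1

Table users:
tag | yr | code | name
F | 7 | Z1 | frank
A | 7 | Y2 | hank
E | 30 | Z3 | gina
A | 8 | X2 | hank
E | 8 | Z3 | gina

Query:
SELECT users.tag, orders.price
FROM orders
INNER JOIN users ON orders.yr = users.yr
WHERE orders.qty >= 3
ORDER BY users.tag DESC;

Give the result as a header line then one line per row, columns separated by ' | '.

== RESULT ==
users.tag | orders.price
E | 9
A | 9

Derivation:
After JOIN users (4 rows):
orders.yr | orders.qty | orders.price | users.tag | users.yr | users.code | users.name
8 | 3 | 9 | A | 8 | X2 | hank
8 | 3 | 9 | E | 8 | Z3 | gina
7 | 2 | 1 | F | 7 | Z1 | frank
7 | 2 | 1 | A | 7 | Y2 | hank
After WHERE (2 rows):
orders.yr | orders.qty | orders.price | users.tag | users.yr | users.code | users.name
8 | 3 | 9 | A | 8 | X2 | hank
8 | 3 | 9 | E | 8 | Z3 | gina
After SELECT (2 rows):
users.tag | orders.price
A | 9
E | 9
After ORDER BY (2 rows):
users.tag | orders.price
E | 9
A | 9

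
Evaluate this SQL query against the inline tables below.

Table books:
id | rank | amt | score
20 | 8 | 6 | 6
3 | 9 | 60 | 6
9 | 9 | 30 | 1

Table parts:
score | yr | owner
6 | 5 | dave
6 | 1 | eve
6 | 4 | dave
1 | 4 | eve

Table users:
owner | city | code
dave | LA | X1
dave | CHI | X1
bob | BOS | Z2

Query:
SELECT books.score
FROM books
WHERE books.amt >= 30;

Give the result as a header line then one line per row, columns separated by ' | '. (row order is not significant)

== RESULT ==
books.score
6
1

Derivation:
After WHERE (2 rows):
books.id | books.rank | books.amt | books.score
3 | 9 | 60 | 6
9 | 9 | 30 | 1
After SELECT (2 rows):
books.score
6
1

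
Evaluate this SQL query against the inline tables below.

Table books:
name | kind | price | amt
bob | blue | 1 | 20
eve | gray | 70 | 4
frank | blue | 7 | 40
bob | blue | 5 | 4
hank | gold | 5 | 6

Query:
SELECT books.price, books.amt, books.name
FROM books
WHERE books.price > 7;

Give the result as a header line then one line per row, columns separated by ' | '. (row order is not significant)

After WHERE (1 rows):
books.name | books.kind | books.price | books.amt
eve | gray | 70 | 4
After SELECT (1 rows):
books.price | books.amt | books.name
70 | 4 | eve

== RESULT ==
books.price | books.amt | books.name
70 | 4 | eve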